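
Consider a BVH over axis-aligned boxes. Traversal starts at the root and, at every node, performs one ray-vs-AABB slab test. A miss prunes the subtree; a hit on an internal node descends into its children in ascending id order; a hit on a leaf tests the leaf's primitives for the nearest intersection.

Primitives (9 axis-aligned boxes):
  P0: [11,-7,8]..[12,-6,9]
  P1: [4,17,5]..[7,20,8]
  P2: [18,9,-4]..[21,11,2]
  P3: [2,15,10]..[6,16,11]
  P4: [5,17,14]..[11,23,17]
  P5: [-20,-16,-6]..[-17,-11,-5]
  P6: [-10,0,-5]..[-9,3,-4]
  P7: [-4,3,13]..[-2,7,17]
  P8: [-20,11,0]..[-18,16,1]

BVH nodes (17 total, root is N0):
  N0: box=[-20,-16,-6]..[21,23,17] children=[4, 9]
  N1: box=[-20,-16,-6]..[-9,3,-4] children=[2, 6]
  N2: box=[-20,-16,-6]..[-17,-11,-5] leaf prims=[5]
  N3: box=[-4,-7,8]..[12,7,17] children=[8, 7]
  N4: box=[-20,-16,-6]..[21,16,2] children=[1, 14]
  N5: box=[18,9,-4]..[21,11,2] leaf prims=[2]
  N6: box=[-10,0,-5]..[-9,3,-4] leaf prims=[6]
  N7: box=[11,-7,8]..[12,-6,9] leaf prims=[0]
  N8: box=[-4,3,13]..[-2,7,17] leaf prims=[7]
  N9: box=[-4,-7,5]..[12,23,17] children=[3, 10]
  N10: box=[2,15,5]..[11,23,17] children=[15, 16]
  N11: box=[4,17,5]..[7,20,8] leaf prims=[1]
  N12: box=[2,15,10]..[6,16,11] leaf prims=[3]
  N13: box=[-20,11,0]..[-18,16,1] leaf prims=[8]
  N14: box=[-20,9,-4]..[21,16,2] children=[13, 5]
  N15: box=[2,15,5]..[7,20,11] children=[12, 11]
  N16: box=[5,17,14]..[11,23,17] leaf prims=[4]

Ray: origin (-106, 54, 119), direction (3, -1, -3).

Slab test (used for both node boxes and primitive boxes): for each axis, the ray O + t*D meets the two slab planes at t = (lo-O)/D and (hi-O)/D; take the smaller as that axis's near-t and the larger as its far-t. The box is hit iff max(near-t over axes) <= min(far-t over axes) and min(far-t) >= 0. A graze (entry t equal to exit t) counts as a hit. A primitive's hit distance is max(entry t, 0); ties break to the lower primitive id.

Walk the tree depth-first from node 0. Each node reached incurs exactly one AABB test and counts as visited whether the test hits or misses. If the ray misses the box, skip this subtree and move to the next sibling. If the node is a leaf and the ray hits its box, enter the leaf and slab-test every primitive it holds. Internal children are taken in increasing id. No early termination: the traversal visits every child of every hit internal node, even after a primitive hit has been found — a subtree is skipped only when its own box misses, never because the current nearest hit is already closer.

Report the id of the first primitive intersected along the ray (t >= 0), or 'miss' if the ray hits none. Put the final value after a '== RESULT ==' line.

Trace the traversal:
N0 x:[86/3,127/3] y:[31,70] z:[34,125/3] -> hit [34,125/3], descend [4, 9]
  N4 x:[86/3,127/3] y:[38,70] z:[39,125/3] -> hit [39,125/3], descend [1, 14]
    N1 x:[86/3,97/3] y:[51,70] z:[41,125/3] -> miss, prune
    N14 x:[86/3,127/3] y:[38,45] z:[39,41] -> hit [39,41], descend [5, 13]
      N5 x:[124/3,127/3] y:[43,45] z:[39,41] -> miss, prune
      N13 x:[86/3,88/3] y:[38,43] z:[118/3,119/3] -> miss, prune
  N9 x:[34,118/3] y:[31,61] z:[34,38] -> hit [34,38], descend [3, 10]
    N3 x:[34,118/3] y:[47,61] z:[34,37] -> miss, prune
    N10 x:[36,39] y:[31,39] z:[34,38] -> hit [36,38], descend [15, 16]
      N15 x:[36,113/3] y:[34,39] z:[36,38] -> hit [36,113/3], descend [11, 12]
        N11 x:[110/3,113/3] y:[34,37] z:[37,38] -> hit [37,37] leaf, test {P1@t=37}
        N12 x:[36,112/3] y:[38,39] z:[36,109/3] -> miss, prune
      N16 x:[37,39] y:[31,37] z:[34,35] -> miss, prune

13 AABB tests over nodes [0, 4, 1, 14, 5, 13, 9, 3, 10, 15, 11, 12, 16]; 1 leaf entered; closest P1.

== RESULT ==
1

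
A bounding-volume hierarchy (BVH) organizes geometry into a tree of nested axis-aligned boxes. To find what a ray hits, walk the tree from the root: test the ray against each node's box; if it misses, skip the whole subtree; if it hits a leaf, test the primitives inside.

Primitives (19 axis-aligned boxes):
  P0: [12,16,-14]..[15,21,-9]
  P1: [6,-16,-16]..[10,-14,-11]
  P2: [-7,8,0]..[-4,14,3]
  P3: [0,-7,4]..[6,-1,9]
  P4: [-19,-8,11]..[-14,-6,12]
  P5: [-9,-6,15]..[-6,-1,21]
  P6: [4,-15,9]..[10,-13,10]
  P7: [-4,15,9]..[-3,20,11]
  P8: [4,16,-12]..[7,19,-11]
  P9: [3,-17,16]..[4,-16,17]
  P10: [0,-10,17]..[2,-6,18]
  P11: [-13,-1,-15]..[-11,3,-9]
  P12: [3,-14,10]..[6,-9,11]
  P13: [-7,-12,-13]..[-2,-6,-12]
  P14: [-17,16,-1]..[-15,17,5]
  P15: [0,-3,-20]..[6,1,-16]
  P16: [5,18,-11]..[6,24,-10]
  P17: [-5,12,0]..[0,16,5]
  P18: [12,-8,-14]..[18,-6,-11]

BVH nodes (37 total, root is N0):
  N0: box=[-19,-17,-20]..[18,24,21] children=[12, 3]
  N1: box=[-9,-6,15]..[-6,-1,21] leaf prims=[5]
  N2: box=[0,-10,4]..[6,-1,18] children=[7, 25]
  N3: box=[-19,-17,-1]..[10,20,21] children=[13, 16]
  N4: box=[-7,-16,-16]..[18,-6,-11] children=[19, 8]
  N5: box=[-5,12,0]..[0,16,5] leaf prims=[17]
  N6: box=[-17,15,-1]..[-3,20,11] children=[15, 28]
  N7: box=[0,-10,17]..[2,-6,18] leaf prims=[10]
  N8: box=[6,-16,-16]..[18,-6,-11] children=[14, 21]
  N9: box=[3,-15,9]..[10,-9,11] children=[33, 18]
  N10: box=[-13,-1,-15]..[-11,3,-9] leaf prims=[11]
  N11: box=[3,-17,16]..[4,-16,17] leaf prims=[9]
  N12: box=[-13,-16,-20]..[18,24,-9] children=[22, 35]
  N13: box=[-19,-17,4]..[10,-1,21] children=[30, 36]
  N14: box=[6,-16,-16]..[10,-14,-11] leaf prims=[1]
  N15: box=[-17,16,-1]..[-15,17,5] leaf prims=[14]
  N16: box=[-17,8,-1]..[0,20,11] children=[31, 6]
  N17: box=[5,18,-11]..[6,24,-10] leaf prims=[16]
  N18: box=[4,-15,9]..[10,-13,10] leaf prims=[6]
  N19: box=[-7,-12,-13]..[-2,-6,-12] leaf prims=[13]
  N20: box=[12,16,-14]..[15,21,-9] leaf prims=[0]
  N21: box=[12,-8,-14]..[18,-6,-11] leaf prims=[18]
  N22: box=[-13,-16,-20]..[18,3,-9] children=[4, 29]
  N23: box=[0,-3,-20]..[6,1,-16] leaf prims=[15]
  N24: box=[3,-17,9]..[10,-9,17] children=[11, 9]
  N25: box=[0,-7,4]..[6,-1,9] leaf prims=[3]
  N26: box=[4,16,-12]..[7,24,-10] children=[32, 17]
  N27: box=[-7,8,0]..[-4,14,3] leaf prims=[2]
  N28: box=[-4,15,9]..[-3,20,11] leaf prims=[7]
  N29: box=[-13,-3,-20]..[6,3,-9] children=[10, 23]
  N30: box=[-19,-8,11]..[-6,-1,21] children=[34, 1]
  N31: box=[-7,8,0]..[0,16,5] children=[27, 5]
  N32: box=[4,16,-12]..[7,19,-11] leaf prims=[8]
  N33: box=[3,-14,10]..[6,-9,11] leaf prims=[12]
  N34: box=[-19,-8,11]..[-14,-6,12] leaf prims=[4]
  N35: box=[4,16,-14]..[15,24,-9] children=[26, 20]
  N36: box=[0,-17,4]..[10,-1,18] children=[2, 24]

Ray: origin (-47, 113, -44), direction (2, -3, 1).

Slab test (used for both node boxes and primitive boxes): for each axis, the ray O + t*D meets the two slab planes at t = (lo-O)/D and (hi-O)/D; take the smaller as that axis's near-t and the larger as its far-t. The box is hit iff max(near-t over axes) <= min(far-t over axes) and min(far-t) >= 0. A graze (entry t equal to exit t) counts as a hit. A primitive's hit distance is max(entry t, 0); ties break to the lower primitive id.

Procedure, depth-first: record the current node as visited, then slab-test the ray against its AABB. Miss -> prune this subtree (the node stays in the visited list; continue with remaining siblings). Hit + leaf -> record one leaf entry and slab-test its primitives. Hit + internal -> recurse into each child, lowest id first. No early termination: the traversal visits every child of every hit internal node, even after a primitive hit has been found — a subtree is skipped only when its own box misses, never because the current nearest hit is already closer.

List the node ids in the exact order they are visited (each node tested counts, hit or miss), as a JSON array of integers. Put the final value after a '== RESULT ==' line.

Traverse from the root:
N0 x:[14,65/2] y:[89/3,130/3] z:[24,65] -> hit [89/3,65/2], descend [3, 12]
  N3 x:[14,57/2] y:[31,130/3] z:[43,65] -> miss, prune
  N12 x:[17,65/2] y:[89/3,43] z:[24,35] -> hit [89/3,65/2], descend [22, 35]
    N22 x:[17,65/2] y:[110/3,43] z:[24,35] -> miss, prune
    N35 x:[51/2,31] y:[89/3,97/3] z:[30,35] -> hit [30,31], descend [20, 26]
      N20 x:[59/2,31] y:[92/3,97/3] z:[30,35] -> hit [92/3,31] leaf, test {P0@t=92/3}
      N26 x:[51/2,27] y:[89/3,97/3] z:[32,34] -> miss, prune

Visited [0, 3, 12, 22, 35, 20, 26]. Tests: 7 box, 1 leaf. Nearest: P0.

== RESULT ==
[0, 3, 12, 22, 35, 20, 26]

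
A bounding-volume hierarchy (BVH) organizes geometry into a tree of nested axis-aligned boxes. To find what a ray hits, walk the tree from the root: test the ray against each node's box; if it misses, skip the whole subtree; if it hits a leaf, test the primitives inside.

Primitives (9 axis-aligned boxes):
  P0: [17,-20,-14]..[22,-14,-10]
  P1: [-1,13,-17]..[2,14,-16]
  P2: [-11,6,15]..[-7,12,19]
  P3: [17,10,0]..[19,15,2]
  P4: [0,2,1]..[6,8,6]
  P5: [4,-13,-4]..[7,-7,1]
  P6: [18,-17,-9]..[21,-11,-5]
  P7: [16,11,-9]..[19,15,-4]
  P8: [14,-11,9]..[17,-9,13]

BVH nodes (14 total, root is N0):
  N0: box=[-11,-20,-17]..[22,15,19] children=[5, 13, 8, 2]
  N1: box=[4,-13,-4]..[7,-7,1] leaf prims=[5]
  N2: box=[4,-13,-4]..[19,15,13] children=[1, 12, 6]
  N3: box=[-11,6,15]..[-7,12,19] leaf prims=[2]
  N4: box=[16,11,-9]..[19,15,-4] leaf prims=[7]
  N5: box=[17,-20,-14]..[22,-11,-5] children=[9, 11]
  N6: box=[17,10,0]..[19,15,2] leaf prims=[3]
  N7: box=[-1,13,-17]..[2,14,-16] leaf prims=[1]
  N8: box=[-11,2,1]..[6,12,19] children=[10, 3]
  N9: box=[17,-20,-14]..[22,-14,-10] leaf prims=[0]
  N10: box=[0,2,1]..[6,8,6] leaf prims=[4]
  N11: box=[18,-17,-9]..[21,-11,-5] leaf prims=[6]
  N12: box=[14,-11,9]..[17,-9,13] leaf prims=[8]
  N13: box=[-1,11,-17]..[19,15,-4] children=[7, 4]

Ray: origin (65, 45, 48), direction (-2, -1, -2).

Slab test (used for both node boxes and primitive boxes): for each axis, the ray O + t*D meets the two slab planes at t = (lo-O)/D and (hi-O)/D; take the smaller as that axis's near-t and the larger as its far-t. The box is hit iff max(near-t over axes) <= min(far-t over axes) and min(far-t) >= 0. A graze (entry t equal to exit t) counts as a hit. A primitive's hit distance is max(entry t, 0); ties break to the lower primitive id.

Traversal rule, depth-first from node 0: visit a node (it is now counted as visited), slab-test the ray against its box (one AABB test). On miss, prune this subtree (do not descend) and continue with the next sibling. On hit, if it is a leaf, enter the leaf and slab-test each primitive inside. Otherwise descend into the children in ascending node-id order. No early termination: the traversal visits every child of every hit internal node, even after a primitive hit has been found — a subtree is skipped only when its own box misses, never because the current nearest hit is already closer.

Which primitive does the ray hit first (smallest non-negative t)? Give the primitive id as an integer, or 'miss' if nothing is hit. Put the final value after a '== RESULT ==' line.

Traverse from the root:
N0 x:[43/2,38] y:[30,65] z:[29/2,65/2] -> hit [30,65/2], descend [2, 5, 8, 13]
  N2 x:[23,61/2] y:[30,58] z:[35/2,26] -> miss, prune
  N5 x:[43/2,24] y:[56,65] z:[53/2,31] -> miss, prune
  N8 x:[59/2,38] y:[33,43] z:[29/2,47/2] -> miss, prune
  N13 x:[23,33] y:[30,34] z:[26,65/2] -> hit [30,65/2], descend [4, 7]
    N4 x:[23,49/2] y:[30,34] z:[26,57/2] -> miss, prune
    N7 x:[63/2,33] y:[31,32] z:[32,65/2] -> hit [32,32] leaf, test {P1@t=32}

Visited [0, 2, 5, 8, 13, 4, 7]. Tests: 7 box, 1 leaf. Nearest: P1.

== RESULT ==
1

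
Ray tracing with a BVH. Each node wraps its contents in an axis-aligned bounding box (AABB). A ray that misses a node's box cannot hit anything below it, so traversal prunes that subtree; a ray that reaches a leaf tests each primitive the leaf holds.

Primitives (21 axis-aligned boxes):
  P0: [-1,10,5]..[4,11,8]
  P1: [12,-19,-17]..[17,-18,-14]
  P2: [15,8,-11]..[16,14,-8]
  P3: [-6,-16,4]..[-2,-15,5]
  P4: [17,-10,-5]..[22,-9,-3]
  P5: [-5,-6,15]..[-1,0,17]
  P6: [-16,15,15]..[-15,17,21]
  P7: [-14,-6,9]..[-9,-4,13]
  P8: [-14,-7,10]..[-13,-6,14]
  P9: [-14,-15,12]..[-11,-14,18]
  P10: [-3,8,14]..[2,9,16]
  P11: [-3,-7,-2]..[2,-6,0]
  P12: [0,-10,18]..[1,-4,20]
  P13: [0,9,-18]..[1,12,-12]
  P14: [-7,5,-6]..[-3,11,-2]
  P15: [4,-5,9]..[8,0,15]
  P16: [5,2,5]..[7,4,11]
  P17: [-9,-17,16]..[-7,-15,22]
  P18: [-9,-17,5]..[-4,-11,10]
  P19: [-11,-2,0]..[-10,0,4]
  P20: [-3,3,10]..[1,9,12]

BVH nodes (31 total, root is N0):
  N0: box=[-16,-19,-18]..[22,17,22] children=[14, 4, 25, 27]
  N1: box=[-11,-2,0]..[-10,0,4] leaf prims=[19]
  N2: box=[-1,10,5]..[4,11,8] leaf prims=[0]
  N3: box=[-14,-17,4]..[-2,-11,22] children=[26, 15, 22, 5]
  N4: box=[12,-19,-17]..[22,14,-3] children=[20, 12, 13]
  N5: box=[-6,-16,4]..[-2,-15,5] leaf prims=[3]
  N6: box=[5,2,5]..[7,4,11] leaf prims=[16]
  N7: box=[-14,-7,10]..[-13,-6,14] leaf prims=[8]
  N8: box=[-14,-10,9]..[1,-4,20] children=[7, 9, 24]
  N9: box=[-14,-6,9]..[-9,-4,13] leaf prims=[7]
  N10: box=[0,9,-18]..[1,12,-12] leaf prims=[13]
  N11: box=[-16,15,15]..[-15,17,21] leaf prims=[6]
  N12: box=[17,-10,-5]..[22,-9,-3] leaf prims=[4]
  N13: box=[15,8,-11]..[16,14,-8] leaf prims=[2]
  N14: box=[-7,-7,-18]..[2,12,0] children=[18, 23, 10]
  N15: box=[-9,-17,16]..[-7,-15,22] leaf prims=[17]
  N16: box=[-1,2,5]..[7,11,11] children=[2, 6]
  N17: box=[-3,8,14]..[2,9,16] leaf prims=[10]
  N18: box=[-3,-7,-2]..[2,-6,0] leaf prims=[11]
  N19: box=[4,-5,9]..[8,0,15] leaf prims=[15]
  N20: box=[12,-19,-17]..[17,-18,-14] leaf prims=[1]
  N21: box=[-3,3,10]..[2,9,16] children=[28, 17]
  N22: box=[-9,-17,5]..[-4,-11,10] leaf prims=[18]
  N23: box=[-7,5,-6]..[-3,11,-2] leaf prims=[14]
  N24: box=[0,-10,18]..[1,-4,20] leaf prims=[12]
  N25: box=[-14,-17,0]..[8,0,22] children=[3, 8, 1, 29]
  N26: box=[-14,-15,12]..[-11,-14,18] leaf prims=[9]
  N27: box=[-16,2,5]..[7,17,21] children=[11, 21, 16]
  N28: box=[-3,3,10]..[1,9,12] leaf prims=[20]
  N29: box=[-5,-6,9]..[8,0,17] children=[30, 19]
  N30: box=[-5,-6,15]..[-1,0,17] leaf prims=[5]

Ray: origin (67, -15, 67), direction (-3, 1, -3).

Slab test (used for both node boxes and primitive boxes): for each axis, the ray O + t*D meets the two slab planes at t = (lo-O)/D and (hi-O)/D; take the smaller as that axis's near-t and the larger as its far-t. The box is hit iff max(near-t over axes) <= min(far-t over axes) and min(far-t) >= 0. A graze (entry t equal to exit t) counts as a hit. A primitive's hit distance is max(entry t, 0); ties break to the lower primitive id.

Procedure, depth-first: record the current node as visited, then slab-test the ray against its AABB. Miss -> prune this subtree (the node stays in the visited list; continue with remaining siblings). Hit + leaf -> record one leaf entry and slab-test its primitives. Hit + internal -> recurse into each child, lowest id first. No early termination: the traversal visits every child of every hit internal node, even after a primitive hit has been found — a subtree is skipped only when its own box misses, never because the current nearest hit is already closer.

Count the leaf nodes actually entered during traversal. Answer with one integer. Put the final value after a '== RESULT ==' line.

Walk:
N0 x:[15,83/3] y:[-4,32] z:[15,85/3] -> hit [15,83/3], descend [4, 14, 25, 27]
  N4 x:[15,55/3] y:[-4,29] z:[70/3,28] -> miss, prune
  N14 x:[65/3,74/3] y:[8,27] z:[67/3,85/3] -> hit [67/3,74/3], descend [10, 18, 23]
    N10 x:[22,67/3] y:[24,27] z:[79/3,85/3] -> miss, prune
    N18 x:[65/3,70/3] y:[8,9] z:[67/3,23] -> miss, prune
    N23 x:[70/3,74/3] y:[20,26] z:[23,73/3] -> hit [70/3,73/3] leaf, test {P14@t=70/3}
  N25 x:[59/3,27] y:[-2,15] z:[15,67/3] -> miss, prune
  N27 x:[20,83/3] y:[17,32] z:[46/3,62/3] -> hit [20,62/3], descend [11, 16, 21]
    N11 x:[82/3,83/3] y:[30,32] z:[46/3,52/3] -> miss, prune
    N16 x:[20,68/3] y:[17,26] z:[56/3,62/3] -> hit [20,62/3], descend [2, 6]
      N2 x:[21,68/3] y:[25,26] z:[59/3,62/3] -> miss, prune
      N6 x:[20,62/3] y:[17,19] z:[56/3,62/3] -> miss, prune
    N21 x:[65/3,70/3] y:[18,24] z:[17,19] -> miss, prune

13 AABB tests over nodes [0, 4, 14, 10, 18, 23, 25, 27, 11, 16, 2, 6, 21]; 1 leaf entered; closest P14.

== RESULT ==
1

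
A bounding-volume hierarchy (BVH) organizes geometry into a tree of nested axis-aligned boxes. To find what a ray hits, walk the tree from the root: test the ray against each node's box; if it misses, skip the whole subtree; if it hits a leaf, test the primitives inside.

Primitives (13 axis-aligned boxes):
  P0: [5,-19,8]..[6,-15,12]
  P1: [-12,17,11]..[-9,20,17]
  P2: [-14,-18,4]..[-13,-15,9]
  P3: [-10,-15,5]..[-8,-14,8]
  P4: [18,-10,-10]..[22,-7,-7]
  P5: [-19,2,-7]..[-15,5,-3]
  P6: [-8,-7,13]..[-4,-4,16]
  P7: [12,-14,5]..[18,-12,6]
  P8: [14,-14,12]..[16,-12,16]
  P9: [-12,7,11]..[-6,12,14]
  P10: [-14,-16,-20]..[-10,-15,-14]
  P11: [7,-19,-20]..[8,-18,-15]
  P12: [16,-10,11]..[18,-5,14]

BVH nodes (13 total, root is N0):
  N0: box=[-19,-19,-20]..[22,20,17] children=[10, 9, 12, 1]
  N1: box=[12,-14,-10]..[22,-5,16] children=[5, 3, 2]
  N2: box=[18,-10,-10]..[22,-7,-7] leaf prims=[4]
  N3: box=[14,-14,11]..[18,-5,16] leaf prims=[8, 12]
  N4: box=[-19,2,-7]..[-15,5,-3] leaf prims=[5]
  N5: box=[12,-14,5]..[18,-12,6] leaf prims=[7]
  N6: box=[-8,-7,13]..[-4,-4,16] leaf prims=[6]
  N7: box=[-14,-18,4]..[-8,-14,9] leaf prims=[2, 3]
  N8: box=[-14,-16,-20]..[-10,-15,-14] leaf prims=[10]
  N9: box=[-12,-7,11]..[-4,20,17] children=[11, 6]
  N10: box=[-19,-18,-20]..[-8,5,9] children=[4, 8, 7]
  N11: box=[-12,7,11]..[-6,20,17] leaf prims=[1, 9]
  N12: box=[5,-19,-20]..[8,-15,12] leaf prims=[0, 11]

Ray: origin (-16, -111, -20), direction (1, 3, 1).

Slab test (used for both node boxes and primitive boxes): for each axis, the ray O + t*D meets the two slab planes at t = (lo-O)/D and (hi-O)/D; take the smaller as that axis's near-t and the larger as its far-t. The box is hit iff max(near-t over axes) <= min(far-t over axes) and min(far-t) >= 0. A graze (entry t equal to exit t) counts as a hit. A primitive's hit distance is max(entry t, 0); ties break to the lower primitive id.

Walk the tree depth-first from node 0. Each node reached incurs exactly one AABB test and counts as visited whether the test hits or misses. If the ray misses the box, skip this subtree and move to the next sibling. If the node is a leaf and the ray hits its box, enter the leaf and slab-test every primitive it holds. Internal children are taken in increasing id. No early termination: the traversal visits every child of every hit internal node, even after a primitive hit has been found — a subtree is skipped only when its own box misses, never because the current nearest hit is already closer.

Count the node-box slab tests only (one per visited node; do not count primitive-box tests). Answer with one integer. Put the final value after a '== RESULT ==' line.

Walk:
N0 x:[-3,38] y:[92/3,131/3] z:[0,37] -> hit [92/3,37], descend [1, 9, 10, 12]
  N1 x:[28,38] y:[97/3,106/3] z:[10,36] -> hit [97/3,106/3], descend [2, 3, 5]
    N2 x:[34,38] y:[101/3,104/3] z:[10,13] -> miss, prune
    N3 x:[30,34] y:[97/3,106/3] z:[31,36] -> hit [97/3,34] leaf, test {P8(miss), P12@t=101/3}
    N5 x:[28,34] y:[97/3,33] z:[25,26] -> miss, prune
  N9 x:[4,12] y:[104/3,131/3] z:[31,37] -> miss, prune
  N10 x:[-3,8] y:[31,116/3] z:[0,29] -> miss, prune
  N12 x:[21,24] y:[92/3,32] z:[0,32] -> miss, prune

8 AABB tests over nodes [0, 1, 2, 3, 5, 9, 10, 12]; 1 leaf entered; closest P12.

== RESULT ==
8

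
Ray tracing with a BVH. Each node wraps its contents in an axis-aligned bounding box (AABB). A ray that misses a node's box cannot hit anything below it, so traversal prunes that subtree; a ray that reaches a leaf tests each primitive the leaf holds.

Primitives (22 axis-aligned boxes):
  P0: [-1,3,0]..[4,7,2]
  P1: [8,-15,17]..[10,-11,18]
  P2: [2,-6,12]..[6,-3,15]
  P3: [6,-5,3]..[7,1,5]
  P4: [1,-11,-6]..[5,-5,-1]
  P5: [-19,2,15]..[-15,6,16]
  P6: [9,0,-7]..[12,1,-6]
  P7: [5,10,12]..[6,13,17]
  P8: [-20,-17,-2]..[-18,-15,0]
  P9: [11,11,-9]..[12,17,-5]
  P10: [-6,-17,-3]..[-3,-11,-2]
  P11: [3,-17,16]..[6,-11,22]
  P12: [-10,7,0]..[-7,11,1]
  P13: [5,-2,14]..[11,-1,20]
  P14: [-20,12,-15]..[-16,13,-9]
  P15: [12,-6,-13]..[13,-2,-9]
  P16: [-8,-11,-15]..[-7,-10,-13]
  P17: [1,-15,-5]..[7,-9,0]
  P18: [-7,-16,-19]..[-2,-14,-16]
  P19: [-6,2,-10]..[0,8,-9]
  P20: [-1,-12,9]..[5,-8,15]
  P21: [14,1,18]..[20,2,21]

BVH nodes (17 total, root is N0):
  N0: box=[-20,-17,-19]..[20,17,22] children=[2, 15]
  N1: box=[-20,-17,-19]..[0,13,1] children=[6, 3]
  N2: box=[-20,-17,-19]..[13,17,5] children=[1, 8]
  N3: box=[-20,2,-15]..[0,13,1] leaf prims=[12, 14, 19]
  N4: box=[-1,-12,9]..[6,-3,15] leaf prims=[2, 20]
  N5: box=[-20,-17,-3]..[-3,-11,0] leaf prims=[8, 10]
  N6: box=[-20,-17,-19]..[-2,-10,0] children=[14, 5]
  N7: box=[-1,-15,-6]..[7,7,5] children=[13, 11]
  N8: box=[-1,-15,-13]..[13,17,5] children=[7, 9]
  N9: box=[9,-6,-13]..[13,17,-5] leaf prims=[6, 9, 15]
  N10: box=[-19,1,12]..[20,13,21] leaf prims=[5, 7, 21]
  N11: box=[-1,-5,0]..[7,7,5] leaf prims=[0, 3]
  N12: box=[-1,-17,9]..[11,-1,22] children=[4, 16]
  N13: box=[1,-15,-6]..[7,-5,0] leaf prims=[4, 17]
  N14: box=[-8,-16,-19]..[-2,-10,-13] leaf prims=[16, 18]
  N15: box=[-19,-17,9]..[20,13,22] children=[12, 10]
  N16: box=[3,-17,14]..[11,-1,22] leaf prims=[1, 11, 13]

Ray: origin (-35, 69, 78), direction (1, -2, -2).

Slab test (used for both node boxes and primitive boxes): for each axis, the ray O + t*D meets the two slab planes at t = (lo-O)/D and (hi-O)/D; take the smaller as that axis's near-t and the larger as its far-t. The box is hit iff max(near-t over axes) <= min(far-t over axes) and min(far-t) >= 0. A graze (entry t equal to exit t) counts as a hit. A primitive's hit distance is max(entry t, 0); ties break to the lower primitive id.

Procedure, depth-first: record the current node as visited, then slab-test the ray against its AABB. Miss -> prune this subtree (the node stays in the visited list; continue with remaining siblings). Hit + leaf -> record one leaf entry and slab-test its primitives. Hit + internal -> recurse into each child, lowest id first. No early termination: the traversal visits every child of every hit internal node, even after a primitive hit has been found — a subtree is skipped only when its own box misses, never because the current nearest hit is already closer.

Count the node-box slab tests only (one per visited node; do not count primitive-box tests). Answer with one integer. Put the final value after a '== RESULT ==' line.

Trace the traversal:
N0 x:[15,55] y:[26,43] z:[28,97/2] -> hit [28,43], descend [2, 15]
  N2 x:[15,48] y:[26,43] z:[73/2,97/2] -> hit [73/2,43], descend [1, 8]
    N1 x:[15,35] y:[28,43] z:[77/2,97/2] -> miss, prune
    N8 x:[34,48] y:[26,42] z:[73/2,91/2] -> hit [73/2,42], descend [7, 9]
      N7 x:[34,42] y:[31,42] z:[73/2,42] -> hit [73/2,42], descend [11, 13]
        N11 x:[34,42] y:[31,37] z:[73/2,39] -> hit [73/2,37] leaf, test {P0(miss), P3(miss)}
        N13 x:[36,42] y:[37,42] z:[39,42] -> hit [39,42] leaf, test {P4@t=79/2, P17@t=39}
      N9 x:[44,48] y:[26,75/2] z:[83/2,91/2] -> miss, prune
  N15 x:[16,55] y:[28,43] z:[28,69/2] -> hit [28,69/2], descend [10, 12]
    N10 x:[16,55] y:[28,34] z:[57/2,33] -> hit [57/2,33] leaf, test {P5(miss), P7(miss), P21(miss)}
    N12 x:[34,46] y:[35,43] z:[28,69/2] -> miss, prune

Visited [0, 2, 1, 8, 7, 11, 13, 9, 15, 10, 12]. Tests: 11 box, 3 leaf. Nearest: P17.

== RESULT ==
11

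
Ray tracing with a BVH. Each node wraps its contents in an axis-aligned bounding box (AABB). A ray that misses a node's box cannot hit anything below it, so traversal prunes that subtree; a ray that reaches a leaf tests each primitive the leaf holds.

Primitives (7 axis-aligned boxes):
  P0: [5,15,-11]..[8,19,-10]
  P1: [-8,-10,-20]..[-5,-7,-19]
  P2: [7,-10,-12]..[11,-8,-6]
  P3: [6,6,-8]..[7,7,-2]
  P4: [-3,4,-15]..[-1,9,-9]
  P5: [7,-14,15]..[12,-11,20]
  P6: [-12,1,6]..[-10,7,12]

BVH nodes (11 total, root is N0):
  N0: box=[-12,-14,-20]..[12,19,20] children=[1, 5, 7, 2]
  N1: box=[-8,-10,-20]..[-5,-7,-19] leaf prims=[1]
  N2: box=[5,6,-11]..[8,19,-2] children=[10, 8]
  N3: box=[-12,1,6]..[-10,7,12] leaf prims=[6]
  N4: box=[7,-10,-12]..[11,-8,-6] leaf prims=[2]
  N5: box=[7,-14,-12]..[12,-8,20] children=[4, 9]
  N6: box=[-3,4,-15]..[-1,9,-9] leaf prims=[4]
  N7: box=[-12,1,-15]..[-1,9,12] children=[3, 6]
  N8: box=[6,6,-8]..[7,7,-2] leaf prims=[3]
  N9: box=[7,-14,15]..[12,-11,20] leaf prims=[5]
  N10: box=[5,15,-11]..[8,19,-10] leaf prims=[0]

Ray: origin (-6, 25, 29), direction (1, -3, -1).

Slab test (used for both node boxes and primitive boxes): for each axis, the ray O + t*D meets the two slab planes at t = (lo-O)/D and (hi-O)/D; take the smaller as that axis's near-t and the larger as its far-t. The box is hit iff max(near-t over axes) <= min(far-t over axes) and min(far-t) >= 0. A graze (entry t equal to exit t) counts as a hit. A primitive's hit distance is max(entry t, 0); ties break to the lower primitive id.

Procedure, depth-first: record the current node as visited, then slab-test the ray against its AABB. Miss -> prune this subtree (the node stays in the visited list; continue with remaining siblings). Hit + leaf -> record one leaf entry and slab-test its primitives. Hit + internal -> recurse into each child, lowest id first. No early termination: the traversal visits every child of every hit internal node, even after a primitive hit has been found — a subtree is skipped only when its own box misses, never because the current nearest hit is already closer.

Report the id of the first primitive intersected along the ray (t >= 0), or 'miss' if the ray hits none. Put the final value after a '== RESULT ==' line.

Traverse from the root:
N0 x:[-6,18] y:[2,13] z:[9,49] -> hit [9,13], descend [1, 2, 5, 7]
  N1 x:[-2,1] y:[32/3,35/3] z:[48,49] -> miss, prune
  N2 x:[11,14] y:[2,19/3] z:[31,40] -> miss, prune
  N5 x:[13,18] y:[11,13] z:[9,41] -> hit [13,13], descend [4, 9]
    N4 x:[13,17] y:[11,35/3] z:[35,41] -> miss, prune
    N9 x:[13,18] y:[12,13] z:[9,14] -> hit [13,13] leaf, test {P5@t=13}
  N7 x:[-6,5] y:[16/3,8] z:[17,44] -> miss, prune

Visited [0, 1, 2, 5, 4, 9, 7]. Tests: 7 box, 1 leaf. Nearest: P5.

== RESULT ==
5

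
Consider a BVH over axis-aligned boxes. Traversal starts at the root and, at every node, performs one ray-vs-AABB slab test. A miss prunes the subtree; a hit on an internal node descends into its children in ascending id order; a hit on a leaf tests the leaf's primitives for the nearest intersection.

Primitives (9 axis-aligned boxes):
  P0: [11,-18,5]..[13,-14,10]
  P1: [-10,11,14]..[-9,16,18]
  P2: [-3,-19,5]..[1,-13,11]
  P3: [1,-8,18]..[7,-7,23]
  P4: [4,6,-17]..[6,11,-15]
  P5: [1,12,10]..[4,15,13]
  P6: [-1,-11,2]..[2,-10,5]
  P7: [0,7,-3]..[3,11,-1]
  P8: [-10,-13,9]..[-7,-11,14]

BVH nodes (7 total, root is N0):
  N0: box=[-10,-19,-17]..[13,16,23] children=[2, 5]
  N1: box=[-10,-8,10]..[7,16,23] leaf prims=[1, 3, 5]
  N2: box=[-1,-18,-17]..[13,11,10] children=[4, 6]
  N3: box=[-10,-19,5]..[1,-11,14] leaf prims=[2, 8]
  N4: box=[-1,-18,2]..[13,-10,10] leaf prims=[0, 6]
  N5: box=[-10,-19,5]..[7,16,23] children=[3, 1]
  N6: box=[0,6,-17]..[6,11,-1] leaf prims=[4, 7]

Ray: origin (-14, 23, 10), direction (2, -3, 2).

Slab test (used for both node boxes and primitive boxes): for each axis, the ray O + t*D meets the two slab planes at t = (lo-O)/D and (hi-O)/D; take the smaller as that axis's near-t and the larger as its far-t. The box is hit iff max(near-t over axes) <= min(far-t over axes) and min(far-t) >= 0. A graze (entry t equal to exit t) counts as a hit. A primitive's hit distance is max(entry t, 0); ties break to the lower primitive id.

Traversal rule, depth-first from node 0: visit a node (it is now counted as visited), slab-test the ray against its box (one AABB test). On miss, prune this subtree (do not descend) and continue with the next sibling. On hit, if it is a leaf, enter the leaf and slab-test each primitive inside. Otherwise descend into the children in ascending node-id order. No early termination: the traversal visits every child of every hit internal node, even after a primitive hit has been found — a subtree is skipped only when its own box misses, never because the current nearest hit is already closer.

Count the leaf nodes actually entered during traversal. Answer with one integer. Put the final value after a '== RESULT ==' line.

Trace the traversal:
N0 x:[2,27/2] y:[7/3,14] z:[-27/2,13/2] -> hit [7/3,13/2], descend [2, 5]
  N2 x:[13/2,27/2] y:[4,41/3] z:[-27/2,0] -> miss, prune
  N5 x:[2,21/2] y:[7/3,14] z:[-5/2,13/2] -> hit [7/3,13/2], descend [1, 3]
    N1 x:[2,21/2] y:[7/3,31/3] z:[0,13/2] -> hit [7/3,13/2] leaf, test {P1@t=7/3, P3(miss), P5(miss)}
    N3 x:[2,15/2] y:[34/3,14] z:[-5/2,2] -> miss, prune

Visited [0, 2, 5, 1, 3]. Tests: 5 box, 1 leaf. Nearest: P1.

== RESULT ==
1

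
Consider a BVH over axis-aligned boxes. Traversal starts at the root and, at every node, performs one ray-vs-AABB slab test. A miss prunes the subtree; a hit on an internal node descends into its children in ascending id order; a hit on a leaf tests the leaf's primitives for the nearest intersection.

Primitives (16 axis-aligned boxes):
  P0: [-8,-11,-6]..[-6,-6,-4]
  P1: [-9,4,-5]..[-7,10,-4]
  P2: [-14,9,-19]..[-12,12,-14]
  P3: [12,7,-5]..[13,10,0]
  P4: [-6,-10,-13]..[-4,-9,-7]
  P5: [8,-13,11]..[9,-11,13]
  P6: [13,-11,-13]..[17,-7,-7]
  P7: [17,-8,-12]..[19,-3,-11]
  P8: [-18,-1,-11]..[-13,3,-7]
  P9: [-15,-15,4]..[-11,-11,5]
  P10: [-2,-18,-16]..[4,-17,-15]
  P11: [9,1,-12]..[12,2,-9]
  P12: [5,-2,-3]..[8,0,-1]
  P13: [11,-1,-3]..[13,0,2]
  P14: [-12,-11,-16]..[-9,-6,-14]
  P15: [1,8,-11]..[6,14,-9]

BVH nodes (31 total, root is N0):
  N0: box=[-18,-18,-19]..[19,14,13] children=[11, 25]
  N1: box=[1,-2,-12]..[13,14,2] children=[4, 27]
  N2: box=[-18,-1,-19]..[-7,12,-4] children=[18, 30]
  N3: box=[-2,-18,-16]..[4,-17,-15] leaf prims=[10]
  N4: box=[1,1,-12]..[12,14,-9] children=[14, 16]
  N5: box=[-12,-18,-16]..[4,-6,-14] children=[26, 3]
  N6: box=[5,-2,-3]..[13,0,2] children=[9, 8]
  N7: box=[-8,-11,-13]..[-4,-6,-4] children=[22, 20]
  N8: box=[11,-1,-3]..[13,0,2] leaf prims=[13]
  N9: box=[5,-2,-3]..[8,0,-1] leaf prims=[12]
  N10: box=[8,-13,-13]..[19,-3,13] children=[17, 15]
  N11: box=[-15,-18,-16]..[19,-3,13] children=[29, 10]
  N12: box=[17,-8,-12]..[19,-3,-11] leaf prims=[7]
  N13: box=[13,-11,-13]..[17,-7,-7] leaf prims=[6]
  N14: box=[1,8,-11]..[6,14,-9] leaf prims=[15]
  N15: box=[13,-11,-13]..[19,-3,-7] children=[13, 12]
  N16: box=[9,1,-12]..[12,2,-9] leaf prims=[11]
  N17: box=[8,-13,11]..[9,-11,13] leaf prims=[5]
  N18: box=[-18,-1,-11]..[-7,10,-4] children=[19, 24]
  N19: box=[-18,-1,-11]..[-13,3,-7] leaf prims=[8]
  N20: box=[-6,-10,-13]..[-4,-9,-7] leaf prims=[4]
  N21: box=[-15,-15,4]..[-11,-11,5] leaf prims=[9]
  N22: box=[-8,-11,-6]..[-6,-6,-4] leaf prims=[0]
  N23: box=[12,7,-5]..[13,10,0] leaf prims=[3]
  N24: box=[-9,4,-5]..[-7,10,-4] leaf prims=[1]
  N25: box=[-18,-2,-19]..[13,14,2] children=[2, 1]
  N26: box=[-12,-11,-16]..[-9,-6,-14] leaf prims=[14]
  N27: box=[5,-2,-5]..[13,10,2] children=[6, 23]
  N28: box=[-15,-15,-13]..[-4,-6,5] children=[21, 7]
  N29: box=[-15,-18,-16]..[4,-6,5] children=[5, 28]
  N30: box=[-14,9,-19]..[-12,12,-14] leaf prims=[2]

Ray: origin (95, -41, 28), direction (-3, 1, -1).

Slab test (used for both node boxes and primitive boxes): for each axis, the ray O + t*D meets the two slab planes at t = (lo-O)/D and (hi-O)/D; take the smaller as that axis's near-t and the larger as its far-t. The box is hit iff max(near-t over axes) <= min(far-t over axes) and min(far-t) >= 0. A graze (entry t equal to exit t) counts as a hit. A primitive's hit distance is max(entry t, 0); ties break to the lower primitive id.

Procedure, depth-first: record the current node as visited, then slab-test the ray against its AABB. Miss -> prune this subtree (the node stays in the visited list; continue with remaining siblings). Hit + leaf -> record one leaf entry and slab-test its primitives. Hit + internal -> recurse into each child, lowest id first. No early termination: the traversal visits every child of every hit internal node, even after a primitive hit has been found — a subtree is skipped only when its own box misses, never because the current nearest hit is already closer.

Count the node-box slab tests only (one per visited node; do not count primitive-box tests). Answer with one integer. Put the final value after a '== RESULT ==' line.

Walk:
N0 x:[76/3,113/3] y:[23,55] z:[15,47] -> hit [76/3,113/3], descend [11, 25]
  N11 x:[76/3,110/3] y:[23,38] z:[15,44] -> hit [76/3,110/3], descend [10, 29]
    N10 x:[76/3,29] y:[28,38] z:[15,41] -> hit [28,29], descend [15, 17]
      N15 x:[76/3,82/3] y:[30,38] z:[35,41] -> miss, prune
      N17 x:[86/3,29] y:[28,30] z:[15,17] -> miss, prune
    N29 x:[91/3,110/3] y:[23,35] z:[23,44] -> hit [91/3,35], descend [5, 28]
      N5 x:[91/3,107/3] y:[23,35] z:[42,44] -> miss, prune
      N28 x:[33,110/3] y:[26,35] z:[23,41] -> hit [33,35], descend [7, 21]
        N7 x:[33,103/3] y:[30,35] z:[32,41] -> hit [33,103/3], descend [20, 22]
          N20 x:[33,101/3] y:[31,32] z:[35,41] -> miss, prune
          N22 x:[101/3,103/3] y:[30,35] z:[32,34] -> hit [101/3,34] leaf, test {P0@t=101/3}
        N21 x:[106/3,110/3] y:[26,30] z:[23,24] -> miss, prune
  N25 x:[82/3,113/3] y:[39,55] z:[26,47] -> miss, prune

Visited [0, 11, 10, 15, 17, 29, 5, 28, 7, 20, 22, 21, 25]. Tests: 13 box, 1 leaf. Nearest: P0.

== RESULT ==
13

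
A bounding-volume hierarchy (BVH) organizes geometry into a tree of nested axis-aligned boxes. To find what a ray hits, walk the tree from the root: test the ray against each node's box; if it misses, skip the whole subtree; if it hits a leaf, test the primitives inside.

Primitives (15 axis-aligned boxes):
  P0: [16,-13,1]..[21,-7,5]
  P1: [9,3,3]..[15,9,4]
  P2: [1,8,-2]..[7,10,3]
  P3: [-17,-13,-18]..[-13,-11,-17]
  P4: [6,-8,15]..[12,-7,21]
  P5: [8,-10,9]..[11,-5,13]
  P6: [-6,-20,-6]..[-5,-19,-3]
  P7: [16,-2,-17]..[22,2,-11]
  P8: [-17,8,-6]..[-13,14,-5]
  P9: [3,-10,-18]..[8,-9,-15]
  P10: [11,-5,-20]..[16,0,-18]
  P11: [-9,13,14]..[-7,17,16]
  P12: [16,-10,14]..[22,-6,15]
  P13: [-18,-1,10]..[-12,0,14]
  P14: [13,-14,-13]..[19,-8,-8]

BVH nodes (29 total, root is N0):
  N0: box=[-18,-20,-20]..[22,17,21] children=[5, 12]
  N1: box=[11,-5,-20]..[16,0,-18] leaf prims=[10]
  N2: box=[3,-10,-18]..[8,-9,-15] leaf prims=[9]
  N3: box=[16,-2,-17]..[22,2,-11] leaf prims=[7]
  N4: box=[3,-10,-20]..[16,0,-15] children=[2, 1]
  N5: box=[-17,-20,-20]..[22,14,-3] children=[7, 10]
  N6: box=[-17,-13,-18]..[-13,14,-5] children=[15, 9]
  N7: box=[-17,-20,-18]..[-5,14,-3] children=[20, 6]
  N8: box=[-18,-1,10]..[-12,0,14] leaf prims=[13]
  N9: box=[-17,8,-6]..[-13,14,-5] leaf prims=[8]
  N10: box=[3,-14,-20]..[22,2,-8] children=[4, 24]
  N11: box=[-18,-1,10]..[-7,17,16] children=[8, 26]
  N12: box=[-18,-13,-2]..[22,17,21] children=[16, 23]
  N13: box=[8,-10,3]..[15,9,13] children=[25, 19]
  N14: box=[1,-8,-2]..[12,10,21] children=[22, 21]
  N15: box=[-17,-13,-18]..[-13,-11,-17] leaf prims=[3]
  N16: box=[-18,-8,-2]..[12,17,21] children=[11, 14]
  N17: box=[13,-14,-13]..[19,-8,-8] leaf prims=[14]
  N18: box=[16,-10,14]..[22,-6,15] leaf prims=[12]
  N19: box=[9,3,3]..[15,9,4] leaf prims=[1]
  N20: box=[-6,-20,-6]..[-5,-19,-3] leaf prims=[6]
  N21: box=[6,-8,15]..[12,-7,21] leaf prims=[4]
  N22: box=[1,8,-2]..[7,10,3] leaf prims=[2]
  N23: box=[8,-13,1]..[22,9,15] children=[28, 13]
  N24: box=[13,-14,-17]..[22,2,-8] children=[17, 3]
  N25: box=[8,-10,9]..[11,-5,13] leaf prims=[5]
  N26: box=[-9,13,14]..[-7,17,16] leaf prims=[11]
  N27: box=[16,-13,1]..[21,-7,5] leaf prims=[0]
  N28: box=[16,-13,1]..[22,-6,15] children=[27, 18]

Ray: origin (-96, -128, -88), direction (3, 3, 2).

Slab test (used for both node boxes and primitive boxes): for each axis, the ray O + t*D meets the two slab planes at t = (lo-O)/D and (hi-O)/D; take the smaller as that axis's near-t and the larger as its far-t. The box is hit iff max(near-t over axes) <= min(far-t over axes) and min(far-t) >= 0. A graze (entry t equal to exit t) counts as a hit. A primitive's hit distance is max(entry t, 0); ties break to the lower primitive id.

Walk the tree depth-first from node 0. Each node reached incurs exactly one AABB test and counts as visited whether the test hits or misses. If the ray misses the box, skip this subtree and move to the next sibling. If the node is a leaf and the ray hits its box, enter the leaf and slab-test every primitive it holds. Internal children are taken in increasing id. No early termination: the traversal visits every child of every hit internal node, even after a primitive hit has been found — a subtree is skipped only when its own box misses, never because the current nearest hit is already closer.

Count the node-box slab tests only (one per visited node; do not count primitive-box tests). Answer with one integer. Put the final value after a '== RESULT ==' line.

Walk:
N0 x:[26,118/3] y:[36,145/3] z:[34,109/2] -> hit [36,118/3], descend [5, 12]
  N5 x:[79/3,118/3] y:[36,142/3] z:[34,85/2] -> hit [36,118/3], descend [7, 10]
    N7 x:[79/3,91/3] y:[36,142/3] z:[35,85/2] -> miss, prune
    N10 x:[33,118/3] y:[38,130/3] z:[34,40] -> hit [38,118/3], descend [4, 24]
      N4 x:[33,112/3] y:[118/3,128/3] z:[34,73/2] -> miss, prune
      N24 x:[109/3,118/3] y:[38,130/3] z:[71/2,40] -> hit [38,118/3], descend [3, 17]
        N3 x:[112/3,118/3] y:[42,130/3] z:[71/2,77/2] -> miss, prune
        N17 x:[109/3,115/3] y:[38,40] z:[75/2,40] -> hit [38,115/3] leaf, test {P14@t=38}
  N12 x:[26,118/3] y:[115/3,145/3] z:[43,109/2] -> miss, prune

Summary -> nodes [0, 5, 7, 10, 4, 24, 3, 17, 12]; box-tests=9; leaf-entries=1; first=P14

== RESULT ==
9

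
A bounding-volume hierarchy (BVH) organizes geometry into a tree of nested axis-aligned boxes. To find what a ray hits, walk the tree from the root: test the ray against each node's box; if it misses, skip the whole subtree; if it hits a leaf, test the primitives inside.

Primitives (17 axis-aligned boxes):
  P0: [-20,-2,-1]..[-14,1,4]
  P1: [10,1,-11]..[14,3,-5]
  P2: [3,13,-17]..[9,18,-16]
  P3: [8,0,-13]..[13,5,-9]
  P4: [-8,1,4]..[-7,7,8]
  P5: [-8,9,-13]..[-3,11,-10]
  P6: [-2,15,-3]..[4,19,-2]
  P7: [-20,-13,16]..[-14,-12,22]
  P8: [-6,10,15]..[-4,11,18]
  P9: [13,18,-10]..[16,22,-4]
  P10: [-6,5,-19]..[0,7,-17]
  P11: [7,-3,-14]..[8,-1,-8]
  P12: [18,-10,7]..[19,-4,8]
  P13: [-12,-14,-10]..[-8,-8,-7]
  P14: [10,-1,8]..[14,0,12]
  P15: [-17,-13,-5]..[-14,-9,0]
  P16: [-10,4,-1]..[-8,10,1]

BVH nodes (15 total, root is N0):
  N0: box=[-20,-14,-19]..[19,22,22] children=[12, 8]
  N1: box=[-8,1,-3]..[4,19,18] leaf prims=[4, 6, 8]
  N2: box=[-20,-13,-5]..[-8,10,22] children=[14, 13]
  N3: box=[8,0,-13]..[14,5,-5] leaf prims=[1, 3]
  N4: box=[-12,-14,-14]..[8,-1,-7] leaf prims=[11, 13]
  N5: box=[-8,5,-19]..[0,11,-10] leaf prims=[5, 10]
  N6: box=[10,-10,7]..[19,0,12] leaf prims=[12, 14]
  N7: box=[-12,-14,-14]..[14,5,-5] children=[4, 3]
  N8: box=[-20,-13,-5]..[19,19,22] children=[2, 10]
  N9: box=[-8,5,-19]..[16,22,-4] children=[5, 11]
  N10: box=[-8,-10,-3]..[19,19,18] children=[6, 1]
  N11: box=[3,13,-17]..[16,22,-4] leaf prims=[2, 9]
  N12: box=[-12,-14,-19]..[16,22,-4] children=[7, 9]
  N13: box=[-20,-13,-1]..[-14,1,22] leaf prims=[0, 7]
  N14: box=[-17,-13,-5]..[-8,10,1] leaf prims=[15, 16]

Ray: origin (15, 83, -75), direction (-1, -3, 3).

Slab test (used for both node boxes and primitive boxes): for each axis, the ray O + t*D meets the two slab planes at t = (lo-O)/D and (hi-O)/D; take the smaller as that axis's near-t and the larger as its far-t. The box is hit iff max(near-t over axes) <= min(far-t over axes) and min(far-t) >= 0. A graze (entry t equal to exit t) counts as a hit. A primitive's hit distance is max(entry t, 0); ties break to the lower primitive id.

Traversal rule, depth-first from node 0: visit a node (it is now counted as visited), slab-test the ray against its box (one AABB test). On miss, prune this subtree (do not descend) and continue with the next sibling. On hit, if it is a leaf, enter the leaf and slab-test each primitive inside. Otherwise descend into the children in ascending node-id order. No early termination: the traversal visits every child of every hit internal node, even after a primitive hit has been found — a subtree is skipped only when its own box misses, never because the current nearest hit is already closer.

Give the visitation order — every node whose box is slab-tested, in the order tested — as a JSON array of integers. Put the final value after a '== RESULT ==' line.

Walk:
N0 x:[-4,35] y:[61/3,97/3] z:[56/3,97/3] -> hit [61/3,97/3], descend [8, 12]
  N8 x:[-4,35] y:[64/3,32] z:[70/3,97/3] -> hit [70/3,32], descend [2, 10]
    N2 x:[23,35] y:[73/3,32] z:[70/3,97/3] -> hit [73/3,32], descend [13, 14]
      N13 x:[29,35] y:[82/3,32] z:[74/3,97/3] -> hit [29,32] leaf, test {P0(miss), P7@t=95/3}
      N14 x:[23,32] y:[73/3,32] z:[70/3,76/3] -> hit [73/3,76/3] leaf, test {P15(miss), P16@t=74/3}
    N10 x:[-4,23] y:[64/3,31] z:[24,31] -> miss, prune
  N12 x:[-1,27] y:[61/3,97/3] z:[56/3,71/3] -> hit [61/3,71/3], descend [7, 9]
    N7 x:[1,27] y:[26,97/3] z:[61/3,70/3] -> miss, prune
    N9 x:[-1,23] y:[61/3,26] z:[56/3,71/3] -> hit [61/3,23], descend [5, 11]
      N5 x:[15,23] y:[24,26] z:[56/3,65/3] -> miss, prune
      N11 x:[-1,12] y:[61/3,70/3] z:[58/3,71/3] -> miss, prune

Summary -> nodes [0, 8, 2, 13, 14, 10, 12, 7, 9, 5, 11]; box-tests=11; leaf-entries=2; first=P16

== RESULT ==
[0, 8, 2, 13, 14, 10, 12, 7, 9, 5, 11]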